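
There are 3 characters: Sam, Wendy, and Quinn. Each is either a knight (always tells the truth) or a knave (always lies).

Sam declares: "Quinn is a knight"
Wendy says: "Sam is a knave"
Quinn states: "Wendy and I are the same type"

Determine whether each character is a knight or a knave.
Sam is a knave.
Wendy is a knight.
Quinn is a knave.

Verification:
- Sam (knave) says "Quinn is a knight" - this is FALSE (a lie) because Quinn is a knave.
- Wendy (knight) says "Sam is a knave" - this is TRUE because Sam is a knave.
- Quinn (knave) says "Wendy and I are the same type" - this is FALSE (a lie) because Quinn is a knave and Wendy is a knight.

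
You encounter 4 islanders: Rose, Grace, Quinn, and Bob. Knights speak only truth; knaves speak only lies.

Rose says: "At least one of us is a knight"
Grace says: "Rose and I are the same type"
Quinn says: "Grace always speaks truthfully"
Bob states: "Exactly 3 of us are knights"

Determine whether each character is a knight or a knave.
Rose is a knight.
Grace is a knave.
Quinn is a knave.
Bob is a knave.

Verification:
- Rose (knight) says "At least one of us is a knight" - this is TRUE because Rose is a knight.
- Grace (knave) says "Rose and I are the same type" - this is FALSE (a lie) because Grace is a knave and Rose is a knight.
- Quinn (knave) says "Grace always speaks truthfully" - this is FALSE (a lie) because Grace is a knave.
- Bob (knave) says "Exactly 3 of us are knights" - this is FALSE (a lie) because there are 1 knights.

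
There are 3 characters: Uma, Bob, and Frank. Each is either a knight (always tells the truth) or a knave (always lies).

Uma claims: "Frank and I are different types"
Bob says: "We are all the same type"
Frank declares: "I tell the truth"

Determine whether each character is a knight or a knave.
Uma is a knight.
Bob is a knave.
Frank is a knave.

Verification:
- Uma (knight) says "Frank and I are different types" - this is TRUE because Uma is a knight and Frank is a knave.
- Bob (knave) says "We are all the same type" - this is FALSE (a lie) because Uma is a knight and Bob and Frank are knaves.
- Frank (knave) says "I tell the truth" - this is FALSE (a lie) because Frank is a knave.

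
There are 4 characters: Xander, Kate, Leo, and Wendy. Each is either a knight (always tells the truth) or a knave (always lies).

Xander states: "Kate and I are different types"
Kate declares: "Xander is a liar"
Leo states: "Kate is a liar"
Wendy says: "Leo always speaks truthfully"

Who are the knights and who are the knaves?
Xander is a knight.
Kate is a knave.
Leo is a knight.
Wendy is a knight.

Verification:
- Xander (knight) says "Kate and I are different types" - this is TRUE because Xander is a knight and Kate is a knave.
- Kate (knave) says "Xander is a liar" - this is FALSE (a lie) because Xander is a knight.
- Leo (knight) says "Kate is a liar" - this is TRUE because Kate is a knave.
- Wendy (knight) says "Leo always speaks truthfully" - this is TRUE because Leo is a knight.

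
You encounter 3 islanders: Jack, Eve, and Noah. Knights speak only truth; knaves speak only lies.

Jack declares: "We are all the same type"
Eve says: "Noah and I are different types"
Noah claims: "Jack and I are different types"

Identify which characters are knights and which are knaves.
Jack is a knave.
Eve is a knight.
Noah is a knave.

Verification:
- Jack (knave) says "We are all the same type" - this is FALSE (a lie) because Eve is a knight and Jack and Noah are knaves.
- Eve (knight) says "Noah and I are different types" - this is TRUE because Eve is a knight and Noah is a knave.
- Noah (knave) says "Jack and I are different types" - this is FALSE (a lie) because Noah is a knave and Jack is a knave.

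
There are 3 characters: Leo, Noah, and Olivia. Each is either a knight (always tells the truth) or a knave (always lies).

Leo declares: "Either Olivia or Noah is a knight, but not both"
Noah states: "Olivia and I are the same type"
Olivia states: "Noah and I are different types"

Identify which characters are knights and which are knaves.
Leo is a knight.
Noah is a knave.
Olivia is a knight.

Verification:
- Leo (knight) says "Either Olivia or Noah is a knight, but not both" - this is TRUE because Olivia is a knight and Noah is a knave.
- Noah (knave) says "Olivia and I are the same type" - this is FALSE (a lie) because Noah is a knave and Olivia is a knight.
- Olivia (knight) says "Noah and I are different types" - this is TRUE because Olivia is a knight and Noah is a knave.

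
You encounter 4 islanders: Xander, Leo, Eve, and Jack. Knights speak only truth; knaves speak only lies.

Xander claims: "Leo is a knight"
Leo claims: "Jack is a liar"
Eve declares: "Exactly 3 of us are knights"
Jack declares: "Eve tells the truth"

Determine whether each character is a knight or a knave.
Xander is a knight.
Leo is a knight.
Eve is a knave.
Jack is a knave.

Verification:
- Xander (knight) says "Leo is a knight" - this is TRUE because Leo is a knight.
- Leo (knight) says "Jack is a liar" - this is TRUE because Jack is a knave.
- Eve (knave) says "Exactly 3 of us are knights" - this is FALSE (a lie) because there are 2 knights.
- Jack (knave) says "Eve tells the truth" - this is FALSE (a lie) because Eve is a knave.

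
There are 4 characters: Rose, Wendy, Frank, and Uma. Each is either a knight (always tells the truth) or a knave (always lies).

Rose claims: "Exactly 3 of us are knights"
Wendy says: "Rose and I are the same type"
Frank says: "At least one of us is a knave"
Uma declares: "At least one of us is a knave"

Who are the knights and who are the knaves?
Rose is a knight.
Wendy is a knave.
Frank is a knight.
Uma is a knight.

Verification:
- Rose (knight) says "Exactly 3 of us are knights" - this is TRUE because there are 3 knights.
- Wendy (knave) says "Rose and I are the same type" - this is FALSE (a lie) because Wendy is a knave and Rose is a knight.
- Frank (knight) says "At least one of us is a knave" - this is TRUE because Wendy is a knave.
- Uma (knight) says "At least one of us is a knave" - this is TRUE because Wendy is a knave.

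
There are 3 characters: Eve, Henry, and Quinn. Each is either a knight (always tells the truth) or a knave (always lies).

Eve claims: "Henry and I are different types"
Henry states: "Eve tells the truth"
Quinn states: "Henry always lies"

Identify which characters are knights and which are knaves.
Eve is a knave.
Henry is a knave.
Quinn is a knight.

Verification:
- Eve (knave) says "Henry and I are different types" - this is FALSE (a lie) because Eve is a knave and Henry is a knave.
- Henry (knave) says "Eve tells the truth" - this is FALSE (a lie) because Eve is a knave.
- Quinn (knight) says "Henry always lies" - this is TRUE because Henry is a knave.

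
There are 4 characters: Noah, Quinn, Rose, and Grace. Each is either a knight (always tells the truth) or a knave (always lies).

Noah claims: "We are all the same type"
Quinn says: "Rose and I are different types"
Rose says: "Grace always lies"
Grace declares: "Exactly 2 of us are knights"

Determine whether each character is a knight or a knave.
Noah is a knave.
Quinn is a knight.
Rose is a knave.
Grace is a knight.

Verification:
- Noah (knave) says "We are all the same type" - this is FALSE (a lie) because Quinn and Grace are knights and Noah and Rose are knaves.
- Quinn (knight) says "Rose and I are different types" - this is TRUE because Quinn is a knight and Rose is a knave.
- Rose (knave) says "Grace always lies" - this is FALSE (a lie) because Grace is a knight.
- Grace (knight) says "Exactly 2 of us are knights" - this is TRUE because there are 2 knights.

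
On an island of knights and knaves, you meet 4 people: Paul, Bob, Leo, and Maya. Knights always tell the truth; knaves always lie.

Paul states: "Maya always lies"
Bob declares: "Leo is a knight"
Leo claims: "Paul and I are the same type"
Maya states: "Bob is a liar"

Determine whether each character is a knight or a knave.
Paul is a knight.
Bob is a knight.
Leo is a knight.
Maya is a knave.

Verification:
- Paul (knight) says "Maya always lies" - this is TRUE because Maya is a knave.
- Bob (knight) says "Leo is a knight" - this is TRUE because Leo is a knight.
- Leo (knight) says "Paul and I are the same type" - this is TRUE because Leo is a knight and Paul is a knight.
- Maya (knave) says "Bob is a liar" - this is FALSE (a lie) because Bob is a knight.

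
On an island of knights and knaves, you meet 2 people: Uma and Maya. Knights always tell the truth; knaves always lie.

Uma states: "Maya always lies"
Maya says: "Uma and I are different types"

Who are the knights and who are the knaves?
Uma is a knave.
Maya is a knight.

Verification:
- Uma (knave) says "Maya always lies" - this is FALSE (a lie) because Maya is a knight.
- Maya (knight) says "Uma and I are different types" - this is TRUE because Maya is a knight and Uma is a knave.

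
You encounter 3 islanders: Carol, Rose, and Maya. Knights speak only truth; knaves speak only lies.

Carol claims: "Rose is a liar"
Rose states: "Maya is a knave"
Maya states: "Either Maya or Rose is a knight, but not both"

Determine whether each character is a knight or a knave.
Carol is a knight.
Rose is a knave.
Maya is a knight.

Verification:
- Carol (knight) says "Rose is a liar" - this is TRUE because Rose is a knave.
- Rose (knave) says "Maya is a knave" - this is FALSE (a lie) because Maya is a knight.
- Maya (knight) says "Either Maya or Rose is a knight, but not both" - this is TRUE because Maya is a knight and Rose is a knave.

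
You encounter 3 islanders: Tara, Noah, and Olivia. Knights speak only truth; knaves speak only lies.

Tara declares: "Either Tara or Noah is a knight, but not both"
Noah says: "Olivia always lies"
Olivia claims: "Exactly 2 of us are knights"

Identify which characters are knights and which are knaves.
Tara is a knight.
Noah is a knave.
Olivia is a knight.

Verification:
- Tara (knight) says "Either Tara or Noah is a knight, but not both" - this is TRUE because Tara is a knight and Noah is a knave.
- Noah (knave) says "Olivia always lies" - this is FALSE (a lie) because Olivia is a knight.
- Olivia (knight) says "Exactly 2 of us are knights" - this is TRUE because there are 2 knights.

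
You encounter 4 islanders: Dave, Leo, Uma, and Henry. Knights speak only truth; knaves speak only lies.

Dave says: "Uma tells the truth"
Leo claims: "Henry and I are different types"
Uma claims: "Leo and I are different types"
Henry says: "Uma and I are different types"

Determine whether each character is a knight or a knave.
Dave is a knave.
Leo is a knave.
Uma is a knave.
Henry is a knave.

Verification:
- Dave (knave) says "Uma tells the truth" - this is FALSE (a lie) because Uma is a knave.
- Leo (knave) says "Henry and I are different types" - this is FALSE (a lie) because Leo is a knave and Henry is a knave.
- Uma (knave) says "Leo and I are different types" - this is FALSE (a lie) because Uma is a knave and Leo is a knave.
- Henry (knave) says "Uma and I are different types" - this is FALSE (a lie) because Henry is a knave and Uma is a knave.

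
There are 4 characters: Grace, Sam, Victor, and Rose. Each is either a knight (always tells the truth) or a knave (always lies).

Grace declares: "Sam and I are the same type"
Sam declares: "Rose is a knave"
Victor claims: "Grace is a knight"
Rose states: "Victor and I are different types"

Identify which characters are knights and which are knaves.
Grace is a knave.
Sam is a knight.
Victor is a knave.
Rose is a knave.

Verification:
- Grace (knave) says "Sam and I are the same type" - this is FALSE (a lie) because Grace is a knave and Sam is a knight.
- Sam (knight) says "Rose is a knave" - this is TRUE because Rose is a knave.
- Victor (knave) says "Grace is a knight" - this is FALSE (a lie) because Grace is a knave.
- Rose (knave) says "Victor and I are different types" - this is FALSE (a lie) because Rose is a knave and Victor is a knave.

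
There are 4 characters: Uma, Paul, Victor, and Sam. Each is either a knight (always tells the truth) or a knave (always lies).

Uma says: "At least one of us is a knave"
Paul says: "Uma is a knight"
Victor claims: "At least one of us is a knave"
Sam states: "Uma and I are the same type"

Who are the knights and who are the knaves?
Uma is a knight.
Paul is a knight.
Victor is a knight.
Sam is a knave.

Verification:
- Uma (knight) says "At least one of us is a knave" - this is TRUE because Sam is a knave.
- Paul (knight) says "Uma is a knight" - this is TRUE because Uma is a knight.
- Victor (knight) says "At least one of us is a knave" - this is TRUE because Sam is a knave.
- Sam (knave) says "Uma and I are the same type" - this is FALSE (a lie) because Sam is a knave and Uma is a knight.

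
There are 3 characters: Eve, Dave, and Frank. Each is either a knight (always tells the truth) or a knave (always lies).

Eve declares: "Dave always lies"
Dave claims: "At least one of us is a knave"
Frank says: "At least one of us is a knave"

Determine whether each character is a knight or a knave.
Eve is a knave.
Dave is a knight.
Frank is a knight.

Verification:
- Eve (knave) says "Dave always lies" - this is FALSE (a lie) because Dave is a knight.
- Dave (knight) says "At least one of us is a knave" - this is TRUE because Eve is a knave.
- Frank (knight) says "At least one of us is a knave" - this is TRUE because Eve is a knave.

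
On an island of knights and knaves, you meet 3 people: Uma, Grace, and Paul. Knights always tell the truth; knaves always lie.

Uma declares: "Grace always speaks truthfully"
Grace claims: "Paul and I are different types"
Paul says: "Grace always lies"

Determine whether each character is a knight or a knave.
Uma is a knight.
Grace is a knight.
Paul is a knave.

Verification:
- Uma (knight) says "Grace always speaks truthfully" - this is TRUE because Grace is a knight.
- Grace (knight) says "Paul and I are different types" - this is TRUE because Grace is a knight and Paul is a knave.
- Paul (knave) says "Grace always lies" - this is FALSE (a lie) because Grace is a knight.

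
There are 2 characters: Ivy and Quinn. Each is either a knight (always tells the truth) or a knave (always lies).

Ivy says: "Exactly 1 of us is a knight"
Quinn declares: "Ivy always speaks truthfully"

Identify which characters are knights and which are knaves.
Ivy is a knave.
Quinn is a knave.

Verification:
- Ivy (knave) says "Exactly 1 of us is a knight" - this is FALSE (a lie) because there are 0 knights.
- Quinn (knave) says "Ivy always speaks truthfully" - this is FALSE (a lie) because Ivy is a knave.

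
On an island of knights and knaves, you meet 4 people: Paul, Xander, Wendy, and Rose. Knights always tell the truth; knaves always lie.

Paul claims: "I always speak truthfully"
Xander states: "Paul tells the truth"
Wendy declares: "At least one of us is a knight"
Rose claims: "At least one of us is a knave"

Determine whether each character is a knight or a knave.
Paul is a knave.
Xander is a knave.
Wendy is a knight.
Rose is a knight.

Verification:
- Paul (knave) says "I always speak truthfully" - this is FALSE (a lie) because Paul is a knave.
- Xander (knave) says "Paul tells the truth" - this is FALSE (a lie) because Paul is a knave.
- Wendy (knight) says "At least one of us is a knight" - this is TRUE because Wendy and Rose are knights.
- Rose (knight) says "At least one of us is a knave" - this is TRUE because Paul and Xander are knaves.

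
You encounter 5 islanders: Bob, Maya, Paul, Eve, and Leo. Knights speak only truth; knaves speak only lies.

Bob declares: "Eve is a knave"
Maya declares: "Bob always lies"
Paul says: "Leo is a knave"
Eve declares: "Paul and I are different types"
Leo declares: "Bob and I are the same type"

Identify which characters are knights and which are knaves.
Bob is a knight.
Maya is a knave.
Paul is a knave.
Eve is a knave.
Leo is a knight.

Verification:
- Bob (knight) says "Eve is a knave" - this is TRUE because Eve is a knave.
- Maya (knave) says "Bob always lies" - this is FALSE (a lie) because Bob is a knight.
- Paul (knave) says "Leo is a knave" - this is FALSE (a lie) because Leo is a knight.
- Eve (knave) says "Paul and I are different types" - this is FALSE (a lie) because Eve is a knave and Paul is a knave.
- Leo (knight) says "Bob and I are the same type" - this is TRUE because Leo is a knight and Bob is a knight.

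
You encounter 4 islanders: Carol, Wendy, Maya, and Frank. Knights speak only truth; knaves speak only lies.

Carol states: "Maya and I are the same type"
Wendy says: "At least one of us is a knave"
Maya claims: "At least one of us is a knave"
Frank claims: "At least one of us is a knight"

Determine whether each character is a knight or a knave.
Carol is a knave.
Wendy is a knight.
Maya is a knight.
Frank is a knight.

Verification:
- Carol (knave) says "Maya and I are the same type" - this is FALSE (a lie) because Carol is a knave and Maya is a knight.
- Wendy (knight) says "At least one of us is a knave" - this is TRUE because Carol is a knave.
- Maya (knight) says "At least one of us is a knave" - this is TRUE because Carol is a knave.
- Frank (knight) says "At least one of us is a knight" - this is TRUE because Wendy, Maya, and Frank are knights.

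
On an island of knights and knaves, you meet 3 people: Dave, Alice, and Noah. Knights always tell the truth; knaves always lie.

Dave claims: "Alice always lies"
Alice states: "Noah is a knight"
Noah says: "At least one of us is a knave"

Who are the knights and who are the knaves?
Dave is a knave.
Alice is a knight.
Noah is a knight.

Verification:
- Dave (knave) says "Alice always lies" - this is FALSE (a lie) because Alice is a knight.
- Alice (knight) says "Noah is a knight" - this is TRUE because Noah is a knight.
- Noah (knight) says "At least one of us is a knave" - this is TRUE because Dave is a knave.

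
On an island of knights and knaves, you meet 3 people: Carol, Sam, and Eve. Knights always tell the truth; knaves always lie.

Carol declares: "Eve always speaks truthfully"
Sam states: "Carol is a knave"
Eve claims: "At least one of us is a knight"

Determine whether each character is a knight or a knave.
Carol is a knight.
Sam is a knave.
Eve is a knight.

Verification:
- Carol (knight) says "Eve always speaks truthfully" - this is TRUE because Eve is a knight.
- Sam (knave) says "Carol is a knave" - this is FALSE (a lie) because Carol is a knight.
- Eve (knight) says "At least one of us is a knight" - this is TRUE because Carol and Eve are knights.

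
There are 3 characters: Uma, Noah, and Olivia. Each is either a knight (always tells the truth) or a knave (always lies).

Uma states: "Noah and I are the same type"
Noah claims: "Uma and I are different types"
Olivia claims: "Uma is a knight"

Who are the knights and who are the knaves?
Uma is a knave.
Noah is a knight.
Olivia is a knave.

Verification:
- Uma (knave) says "Noah and I are the same type" - this is FALSE (a lie) because Uma is a knave and Noah is a knight.
- Noah (knight) says "Uma and I are different types" - this is TRUE because Noah is a knight and Uma is a knave.
- Olivia (knave) says "Uma is a knight" - this is FALSE (a lie) because Uma is a knave.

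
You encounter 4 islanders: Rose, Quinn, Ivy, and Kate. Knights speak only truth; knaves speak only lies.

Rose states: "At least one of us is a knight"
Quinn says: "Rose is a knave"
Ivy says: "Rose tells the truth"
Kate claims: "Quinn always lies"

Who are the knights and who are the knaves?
Rose is a knight.
Quinn is a knave.
Ivy is a knight.
Kate is a knight.

Verification:
- Rose (knight) says "At least one of us is a knight" - this is TRUE because Rose, Ivy, and Kate are knights.
- Quinn (knave) says "Rose is a knave" - this is FALSE (a lie) because Rose is a knight.
- Ivy (knight) says "Rose tells the truth" - this is TRUE because Rose is a knight.
- Kate (knight) says "Quinn always lies" - this is TRUE because Quinn is a knave.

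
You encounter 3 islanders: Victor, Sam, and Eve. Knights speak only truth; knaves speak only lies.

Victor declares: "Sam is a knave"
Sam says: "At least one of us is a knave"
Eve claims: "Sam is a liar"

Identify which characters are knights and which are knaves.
Victor is a knave.
Sam is a knight.
Eve is a knave.

Verification:
- Victor (knave) says "Sam is a knave" - this is FALSE (a lie) because Sam is a knight.
- Sam (knight) says "At least one of us is a knave" - this is TRUE because Victor and Eve are knaves.
- Eve (knave) says "Sam is a liar" - this is FALSE (a lie) because Sam is a knight.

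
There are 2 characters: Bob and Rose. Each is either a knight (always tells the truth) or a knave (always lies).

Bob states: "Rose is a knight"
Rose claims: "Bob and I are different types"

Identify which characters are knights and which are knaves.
Bob is a knave.
Rose is a knave.

Verification:
- Bob (knave) says "Rose is a knight" - this is FALSE (a lie) because Rose is a knave.
- Rose (knave) says "Bob and I are different types" - this is FALSE (a lie) because Rose is a knave and Bob is a knave.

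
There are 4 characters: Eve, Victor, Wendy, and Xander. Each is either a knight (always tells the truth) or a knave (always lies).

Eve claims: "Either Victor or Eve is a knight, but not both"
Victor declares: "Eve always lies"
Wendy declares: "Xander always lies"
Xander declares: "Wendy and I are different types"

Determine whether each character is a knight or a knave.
Eve is a knight.
Victor is a knave.
Wendy is a knave.
Xander is a knight.

Verification:
- Eve (knight) says "Either Victor or Eve is a knight, but not both" - this is TRUE because Victor is a knave and Eve is a knight.
- Victor (knave) says "Eve always lies" - this is FALSE (a lie) because Eve is a knight.
- Wendy (knave) says "Xander always lies" - this is FALSE (a lie) because Xander is a knight.
- Xander (knight) says "Wendy and I are different types" - this is TRUE because Xander is a knight and Wendy is a knave.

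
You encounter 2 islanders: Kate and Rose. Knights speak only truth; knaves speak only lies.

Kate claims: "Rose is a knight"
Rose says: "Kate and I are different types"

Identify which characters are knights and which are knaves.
Kate is a knave.
Rose is a knave.

Verification:
- Kate (knave) says "Rose is a knight" - this is FALSE (a lie) because Rose is a knave.
- Rose (knave) says "Kate and I are different types" - this is FALSE (a lie) because Rose is a knave and Kate is a knave.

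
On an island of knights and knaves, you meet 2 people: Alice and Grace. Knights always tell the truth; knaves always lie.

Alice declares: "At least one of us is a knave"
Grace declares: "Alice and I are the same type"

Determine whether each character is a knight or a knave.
Alice is a knight.
Grace is a knave.

Verification:
- Alice (knight) says "At least one of us is a knave" - this is TRUE because Grace is a knave.
- Grace (knave) says "Alice and I are the same type" - this is FALSE (a lie) because Grace is a knave and Alice is a knight.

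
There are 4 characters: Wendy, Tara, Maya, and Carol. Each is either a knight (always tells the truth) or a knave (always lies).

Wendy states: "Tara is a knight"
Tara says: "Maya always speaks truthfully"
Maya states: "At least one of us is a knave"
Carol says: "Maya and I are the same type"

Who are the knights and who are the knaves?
Wendy is a knight.
Tara is a knight.
Maya is a knight.
Carol is a knave.

Verification:
- Wendy (knight) says "Tara is a knight" - this is TRUE because Tara is a knight.
- Tara (knight) says "Maya always speaks truthfully" - this is TRUE because Maya is a knight.
- Maya (knight) says "At least one of us is a knave" - this is TRUE because Carol is a knave.
- Carol (knave) says "Maya and I are the same type" - this is FALSE (a lie) because Carol is a knave and Maya is a knight.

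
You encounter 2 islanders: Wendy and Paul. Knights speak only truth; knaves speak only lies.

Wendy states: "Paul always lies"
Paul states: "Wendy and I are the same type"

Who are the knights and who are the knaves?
Wendy is a knight.
Paul is a knave.

Verification:
- Wendy (knight) says "Paul always lies" - this is TRUE because Paul is a knave.
- Paul (knave) says "Wendy and I are the same type" - this is FALSE (a lie) because Paul is a knave and Wendy is a knight.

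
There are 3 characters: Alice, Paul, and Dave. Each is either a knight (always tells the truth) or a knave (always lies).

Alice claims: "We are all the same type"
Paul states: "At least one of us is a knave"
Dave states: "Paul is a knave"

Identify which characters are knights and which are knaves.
Alice is a knave.
Paul is a knight.
Dave is a knave.

Verification:
- Alice (knave) says "We are all the same type" - this is FALSE (a lie) because Paul is a knight and Alice and Dave are knaves.
- Paul (knight) says "At least one of us is a knave" - this is TRUE because Alice and Dave are knaves.
- Dave (knave) says "Paul is a knave" - this is FALSE (a lie) because Paul is a knight.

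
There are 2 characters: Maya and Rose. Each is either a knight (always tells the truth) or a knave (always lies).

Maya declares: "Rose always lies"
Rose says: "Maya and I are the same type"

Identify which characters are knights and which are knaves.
Maya is a knight.
Rose is a knave.

Verification:
- Maya (knight) says "Rose always lies" - this is TRUE because Rose is a knave.
- Rose (knave) says "Maya and I are the same type" - this is FALSE (a lie) because Rose is a knave and Maya is a knight.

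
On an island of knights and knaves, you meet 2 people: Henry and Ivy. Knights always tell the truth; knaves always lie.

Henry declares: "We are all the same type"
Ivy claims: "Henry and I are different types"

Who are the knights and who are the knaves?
Henry is a knave.
Ivy is a knight.

Verification:
- Henry (knave) says "We are all the same type" - this is FALSE (a lie) because Ivy is a knight and Henry is a knave.
- Ivy (knight) says "Henry and I are different types" - this is TRUE because Ivy is a knight and Henry is a knave.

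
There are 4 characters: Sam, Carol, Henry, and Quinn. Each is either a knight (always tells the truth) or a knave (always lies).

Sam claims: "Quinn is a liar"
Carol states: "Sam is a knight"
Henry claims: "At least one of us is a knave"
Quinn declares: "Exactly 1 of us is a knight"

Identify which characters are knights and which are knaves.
Sam is a knight.
Carol is a knight.
Henry is a knight.
Quinn is a knave.

Verification:
- Sam (knight) says "Quinn is a liar" - this is TRUE because Quinn is a knave.
- Carol (knight) says "Sam is a knight" - this is TRUE because Sam is a knight.
- Henry (knight) says "At least one of us is a knave" - this is TRUE because Quinn is a knave.
- Quinn (knave) says "Exactly 1 of us is a knight" - this is FALSE (a lie) because there are 3 knights.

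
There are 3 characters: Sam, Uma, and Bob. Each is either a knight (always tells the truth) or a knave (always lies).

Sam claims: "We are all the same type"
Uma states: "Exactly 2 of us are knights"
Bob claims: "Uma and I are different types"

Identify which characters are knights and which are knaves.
Sam is a knave.
Uma is a knave.
Bob is a knight.

Verification:
- Sam (knave) says "We are all the same type" - this is FALSE (a lie) because Bob is a knight and Sam and Uma are knaves.
- Uma (knave) says "Exactly 2 of us are knights" - this is FALSE (a lie) because there are 1 knights.
- Bob (knight) says "Uma and I are different types" - this is TRUE because Bob is a knight and Uma is a knave.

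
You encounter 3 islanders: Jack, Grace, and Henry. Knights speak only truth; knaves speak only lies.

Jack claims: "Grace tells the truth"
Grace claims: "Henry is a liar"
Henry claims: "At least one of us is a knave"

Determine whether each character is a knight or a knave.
Jack is a knave.
Grace is a knave.
Henry is a knight.

Verification:
- Jack (knave) says "Grace tells the truth" - this is FALSE (a lie) because Grace is a knave.
- Grace (knave) says "Henry is a liar" - this is FALSE (a lie) because Henry is a knight.
- Henry (knight) says "At least one of us is a knave" - this is TRUE because Jack and Grace are knaves.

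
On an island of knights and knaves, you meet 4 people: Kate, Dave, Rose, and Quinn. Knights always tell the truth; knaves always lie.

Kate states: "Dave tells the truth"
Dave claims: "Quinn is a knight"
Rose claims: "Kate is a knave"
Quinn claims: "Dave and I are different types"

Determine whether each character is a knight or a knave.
Kate is a knave.
Dave is a knave.
Rose is a knight.
Quinn is a knave.

Verification:
- Kate (knave) says "Dave tells the truth" - this is FALSE (a lie) because Dave is a knave.
- Dave (knave) says "Quinn is a knight" - this is FALSE (a lie) because Quinn is a knave.
- Rose (knight) says "Kate is a knave" - this is TRUE because Kate is a knave.
- Quinn (knave) says "Dave and I are different types" - this is FALSE (a lie) because Quinn is a knave and Dave is a knave.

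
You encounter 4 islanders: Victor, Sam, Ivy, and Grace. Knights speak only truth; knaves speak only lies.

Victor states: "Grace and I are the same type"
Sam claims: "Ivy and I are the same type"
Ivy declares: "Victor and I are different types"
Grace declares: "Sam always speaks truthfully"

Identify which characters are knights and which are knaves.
Victor is a knave.
Sam is a knight.
Ivy is a knight.
Grace is a knight.

Verification:
- Victor (knave) says "Grace and I are the same type" - this is FALSE (a lie) because Victor is a knave and Grace is a knight.
- Sam (knight) says "Ivy and I are the same type" - this is TRUE because Sam is a knight and Ivy is a knight.
- Ivy (knight) says "Victor and I are different types" - this is TRUE because Ivy is a knight and Victor is a knave.
- Grace (knight) says "Sam always speaks truthfully" - this is TRUE because Sam is a knight.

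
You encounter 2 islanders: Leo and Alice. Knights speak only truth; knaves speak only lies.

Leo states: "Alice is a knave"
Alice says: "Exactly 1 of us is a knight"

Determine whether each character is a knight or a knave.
Leo is a knave.
Alice is a knight.

Verification:
- Leo (knave) says "Alice is a knave" - this is FALSE (a lie) because Alice is a knight.
- Alice (knight) says "Exactly 1 of us is a knight" - this is TRUE because there are 1 knights.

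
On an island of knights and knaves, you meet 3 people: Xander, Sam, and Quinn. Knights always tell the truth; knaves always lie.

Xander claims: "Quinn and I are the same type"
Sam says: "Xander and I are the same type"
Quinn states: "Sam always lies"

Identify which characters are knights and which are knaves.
Xander is a knight.
Sam is a knave.
Quinn is a knight.

Verification:
- Xander (knight) says "Quinn and I are the same type" - this is TRUE because Xander is a knight and Quinn is a knight.
- Sam (knave) says "Xander and I are the same type" - this is FALSE (a lie) because Sam is a knave and Xander is a knight.
- Quinn (knight) says "Sam always lies" - this is TRUE because Sam is a knave.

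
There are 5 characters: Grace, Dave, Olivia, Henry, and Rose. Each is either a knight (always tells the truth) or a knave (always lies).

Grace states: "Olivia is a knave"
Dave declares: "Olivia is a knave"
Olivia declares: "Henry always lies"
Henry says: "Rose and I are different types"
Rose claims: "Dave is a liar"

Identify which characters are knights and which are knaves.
Grace is a knight.
Dave is a knight.
Olivia is a knave.
Henry is a knight.
Rose is a knave.

Verification:
- Grace (knight) says "Olivia is a knave" - this is TRUE because Olivia is a knave.
- Dave (knight) says "Olivia is a knave" - this is TRUE because Olivia is a knave.
- Olivia (knave) says "Henry always lies" - this is FALSE (a lie) because Henry is a knight.
- Henry (knight) says "Rose and I are different types" - this is TRUE because Henry is a knight and Rose is a knave.
- Rose (knave) says "Dave is a liar" - this is FALSE (a lie) because Dave is a knight.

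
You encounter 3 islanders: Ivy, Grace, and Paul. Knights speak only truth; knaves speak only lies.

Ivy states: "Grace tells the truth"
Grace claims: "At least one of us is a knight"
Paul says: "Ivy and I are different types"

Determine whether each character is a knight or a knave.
Ivy is a knave.
Grace is a knave.
Paul is a knave.

Verification:
- Ivy (knave) says "Grace tells the truth" - this is FALSE (a lie) because Grace is a knave.
- Grace (knave) says "At least one of us is a knight" - this is FALSE (a lie) because no one is a knight.
- Paul (knave) says "Ivy and I are different types" - this is FALSE (a lie) because Paul is a knave and Ivy is a knave.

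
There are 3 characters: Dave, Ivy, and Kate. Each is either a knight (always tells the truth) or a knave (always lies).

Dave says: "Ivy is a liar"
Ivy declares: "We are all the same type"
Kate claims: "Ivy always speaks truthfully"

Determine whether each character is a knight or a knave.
Dave is a knight.
Ivy is a knave.
Kate is a knave.

Verification:
- Dave (knight) says "Ivy is a liar" - this is TRUE because Ivy is a knave.
- Ivy (knave) says "We are all the same type" - this is FALSE (a lie) because Dave is a knight and Ivy and Kate are knaves.
- Kate (knave) says "Ivy always speaks truthfully" - this is FALSE (a lie) because Ivy is a knave.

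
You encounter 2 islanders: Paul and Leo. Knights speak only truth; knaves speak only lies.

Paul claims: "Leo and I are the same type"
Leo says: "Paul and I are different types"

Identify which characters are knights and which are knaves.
Paul is a knave.
Leo is a knight.

Verification:
- Paul (knave) says "Leo and I are the same type" - this is FALSE (a lie) because Paul is a knave and Leo is a knight.
- Leo (knight) says "Paul and I are different types" - this is TRUE because Leo is a knight and Paul is a knave.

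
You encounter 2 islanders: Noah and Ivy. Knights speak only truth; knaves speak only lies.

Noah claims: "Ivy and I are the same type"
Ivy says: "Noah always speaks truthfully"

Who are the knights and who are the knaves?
Noah is a knight.
Ivy is a knight.

Verification:
- Noah (knight) says "Ivy and I are the same type" - this is TRUE because Noah is a knight and Ivy is a knight.
- Ivy (knight) says "Noah always speaks truthfully" - this is TRUE because Noah is a knight.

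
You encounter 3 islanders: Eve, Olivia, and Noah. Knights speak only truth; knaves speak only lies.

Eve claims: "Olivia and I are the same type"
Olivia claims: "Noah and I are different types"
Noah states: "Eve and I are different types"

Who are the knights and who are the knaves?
Eve is a knave.
Olivia is a knight.
Noah is a knave.

Verification:
- Eve (knave) says "Olivia and I are the same type" - this is FALSE (a lie) because Eve is a knave and Olivia is a knight.
- Olivia (knight) says "Noah and I are different types" - this is TRUE because Olivia is a knight and Noah is a knave.
- Noah (knave) says "Eve and I are different types" - this is FALSE (a lie) because Noah is a knave and Eve is a knave.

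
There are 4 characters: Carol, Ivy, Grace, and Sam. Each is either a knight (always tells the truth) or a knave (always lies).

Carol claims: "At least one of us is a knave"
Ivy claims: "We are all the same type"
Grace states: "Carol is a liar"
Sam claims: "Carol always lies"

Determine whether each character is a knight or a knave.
Carol is a knight.
Ivy is a knave.
Grace is a knave.
Sam is a knave.

Verification:
- Carol (knight) says "At least one of us is a knave" - this is TRUE because Ivy, Grace, and Sam are knaves.
- Ivy (knave) says "We are all the same type" - this is FALSE (a lie) because Carol is a knight and Ivy, Grace, and Sam are knaves.
- Grace (knave) says "Carol is a liar" - this is FALSE (a lie) because Carol is a knight.
- Sam (knave) says "Carol always lies" - this is FALSE (a lie) because Carol is a knight.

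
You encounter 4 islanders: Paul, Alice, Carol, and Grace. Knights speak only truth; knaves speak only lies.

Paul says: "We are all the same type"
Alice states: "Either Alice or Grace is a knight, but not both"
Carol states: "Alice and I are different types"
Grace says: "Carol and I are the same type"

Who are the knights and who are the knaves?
Paul is a knave.
Alice is a knave.
Carol is a knight.
Grace is a knave.

Verification:
- Paul (knave) says "We are all the same type" - this is FALSE (a lie) because Carol is a knight and Paul, Alice, and Grace are knaves.
- Alice (knave) says "Either Alice or Grace is a knight, but not both" - this is FALSE (a lie) because Alice is a knave and Grace is a knave.
- Carol (knight) says "Alice and I are different types" - this is TRUE because Carol is a knight and Alice is a knave.
- Grace (knave) says "Carol and I are the same type" - this is FALSE (a lie) because Grace is a knave and Carol is a knight.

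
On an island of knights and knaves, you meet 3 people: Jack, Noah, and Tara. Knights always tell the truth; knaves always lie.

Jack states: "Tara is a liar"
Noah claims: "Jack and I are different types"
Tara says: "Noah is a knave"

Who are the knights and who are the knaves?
Jack is a knave.
Noah is a knave.
Tara is a knight.

Verification:
- Jack (knave) says "Tara is a liar" - this is FALSE (a lie) because Tara is a knight.
- Noah (knave) says "Jack and I are different types" - this is FALSE (a lie) because Noah is a knave and Jack is a knave.
- Tara (knight) says "Noah is a knave" - this is TRUE because Noah is a knave.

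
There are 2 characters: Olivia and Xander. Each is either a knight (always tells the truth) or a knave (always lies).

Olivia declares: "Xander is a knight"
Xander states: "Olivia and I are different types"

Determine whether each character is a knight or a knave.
Olivia is a knave.
Xander is a knave.

Verification:
- Olivia (knave) says "Xander is a knight" - this is FALSE (a lie) because Xander is a knave.
- Xander (knave) says "Olivia and I are different types" - this is FALSE (a lie) because Xander is a knave and Olivia is a knave.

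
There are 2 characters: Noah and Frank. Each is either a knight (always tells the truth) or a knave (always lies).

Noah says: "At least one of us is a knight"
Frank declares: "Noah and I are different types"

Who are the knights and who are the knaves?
Noah is a knave.
Frank is a knave.

Verification:
- Noah (knave) says "At least one of us is a knight" - this is FALSE (a lie) because no one is a knight.
- Frank (knave) says "Noah and I are different types" - this is FALSE (a lie) because Frank is a knave and Noah is a knave.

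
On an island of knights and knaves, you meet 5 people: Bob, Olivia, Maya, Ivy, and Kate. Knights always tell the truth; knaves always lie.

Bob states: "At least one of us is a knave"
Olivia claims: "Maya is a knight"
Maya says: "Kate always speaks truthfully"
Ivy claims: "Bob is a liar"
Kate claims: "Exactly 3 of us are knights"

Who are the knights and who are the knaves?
Bob is a knight.
Olivia is a knave.
Maya is a knave.
Ivy is a knave.
Kate is a knave.

Verification:
- Bob (knight) says "At least one of us is a knave" - this is TRUE because Olivia, Maya, Ivy, and Kate are knaves.
- Olivia (knave) says "Maya is a knight" - this is FALSE (a lie) because Maya is a knave.
- Maya (knave) says "Kate always speaks truthfully" - this is FALSE (a lie) because Kate is a knave.
- Ivy (knave) says "Bob is a liar" - this is FALSE (a lie) because Bob is a knight.
- Kate (knave) says "Exactly 3 of us are knights" - this is FALSE (a lie) because there are 1 knights.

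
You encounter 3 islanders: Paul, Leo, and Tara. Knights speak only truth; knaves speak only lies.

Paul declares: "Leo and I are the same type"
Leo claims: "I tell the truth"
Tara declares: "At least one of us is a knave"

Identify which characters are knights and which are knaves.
Paul is a knave.
Leo is a knight.
Tara is a knight.

Verification:
- Paul (knave) says "Leo and I are the same type" - this is FALSE (a lie) because Paul is a knave and Leo is a knight.
- Leo (knight) says "I tell the truth" - this is TRUE because Leo is a knight.
- Tara (knight) says "At least one of us is a knave" - this is TRUE because Paul is a knave.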